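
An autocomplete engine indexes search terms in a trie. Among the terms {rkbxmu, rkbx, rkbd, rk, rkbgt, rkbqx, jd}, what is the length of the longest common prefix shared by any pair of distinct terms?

The deepest shared node is where two words last agree before diverging.
e.g. "rkbx" and "rkbxmu" share the prefix "rkbx" of length 4; no pair shares a longer one.
Longest shared-prefix length: 4

4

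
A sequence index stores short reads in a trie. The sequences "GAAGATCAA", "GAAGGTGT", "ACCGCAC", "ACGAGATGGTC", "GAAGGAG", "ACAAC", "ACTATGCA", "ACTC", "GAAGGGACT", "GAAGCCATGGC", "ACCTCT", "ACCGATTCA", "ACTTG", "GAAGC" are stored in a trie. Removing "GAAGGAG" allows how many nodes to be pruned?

2

A node on "GAAGGAG"'s path can go only if nothing else ends at it or branches off below it.
The suffix "AG" (2 nodes) is used only by "GAAGGAG"; the node for "GAAGG" still has the child "T", so pruning stops there.
Nodes removed: 2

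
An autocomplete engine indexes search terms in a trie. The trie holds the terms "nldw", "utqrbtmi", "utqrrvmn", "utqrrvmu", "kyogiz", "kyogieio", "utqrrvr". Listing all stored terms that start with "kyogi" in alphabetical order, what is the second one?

kyogiz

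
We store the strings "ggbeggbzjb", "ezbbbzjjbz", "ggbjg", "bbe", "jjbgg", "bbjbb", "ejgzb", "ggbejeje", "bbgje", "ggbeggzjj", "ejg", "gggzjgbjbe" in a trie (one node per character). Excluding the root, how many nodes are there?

55

Trace insertions, counting only characters that open a new branch:
  "ggbeggbzjb" → 10 new (g, g, b, e, g, g, b, z, j, b)
  "ezbbbzjjbz" → 10 new (e, z, b, b, b, z, j, j, b, z)
  "ggbjg" → prefix "ggb" already present; 2 new (j, g)
  "bbe" → 3 new (b, b, e)
  "jjbgg" → 5 new (j, j, b, g, g)
  "bbjbb" → prefix "bb" already present; 3 new (j, b, b)
  "ejgzb" → prefix "e" already present; 4 new (j, g, z, b)
  "ggbejeje" → prefix "ggbe" already present; 4 new (j, e, j, e)
  "bbgje" → prefix "bb" already present; 3 new (g, j, e)
  "ggbeggzjj" → prefix "ggbegg" already present; 3 new (z, j, j)
  "ejg" → prefix "ejg" already present; 0 new (none)
  "gggzjgbjbe" → prefix "gg" already present; 8 new (g, z, j, g, b, j, b, e)
Total nodes = 10 + 10 + 2 + 3 + 5 + 3 + 4 + 4 + 3 + 3 + 0 + 8 = 55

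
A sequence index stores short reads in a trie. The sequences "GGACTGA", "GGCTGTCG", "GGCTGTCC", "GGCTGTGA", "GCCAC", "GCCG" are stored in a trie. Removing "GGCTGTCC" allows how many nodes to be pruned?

1

Walk "GGCTGTCC" from the leaf back toward the root, removing each node that no remaining word uses.
The suffix "C" (1 node) is used only by "GGCTGTCC"; the node for "GGCTGTC" still has the child "G", so pruning stops there.
Nodes removed: 1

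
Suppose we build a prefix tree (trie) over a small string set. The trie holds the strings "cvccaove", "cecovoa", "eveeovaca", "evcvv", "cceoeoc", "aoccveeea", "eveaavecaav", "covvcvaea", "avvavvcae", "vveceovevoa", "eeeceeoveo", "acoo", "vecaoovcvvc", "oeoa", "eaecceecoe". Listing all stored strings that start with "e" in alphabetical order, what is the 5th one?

Filter for "e…" and sort: "eaecceecoe", "eeeceeoveo", "evcvv", "eveaavecaav", "eveeovaca"
Position 5: eveeovaca

eveeovaca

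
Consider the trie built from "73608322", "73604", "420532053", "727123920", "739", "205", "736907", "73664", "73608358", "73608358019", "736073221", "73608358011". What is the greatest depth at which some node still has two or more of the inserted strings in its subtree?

The deepest shared node is where two words last agree before diverging.
"73608358011" and "73608358019" agree on "7360835801" (10 characters) before diverging; nothing deeper is shared.
Longest shared-prefix length: 10

10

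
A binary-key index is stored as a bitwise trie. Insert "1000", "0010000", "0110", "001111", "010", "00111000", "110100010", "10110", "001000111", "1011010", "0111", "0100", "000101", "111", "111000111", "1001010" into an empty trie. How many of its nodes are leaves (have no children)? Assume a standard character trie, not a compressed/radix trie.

A leaf is a node with no children — equivalently, the end of a word that is not a proper prefix of any other stored word.
Those words: "000101", "0010000", "001000111", "00111000", "001111", "0100", "0110", "0111", "1000", "1001010", "1011010", "110100010", "111000111"
Leaf count: 13

13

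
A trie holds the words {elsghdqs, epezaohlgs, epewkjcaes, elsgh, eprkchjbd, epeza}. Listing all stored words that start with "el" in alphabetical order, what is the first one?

elsgh

DFS of the "el" subtree visits, in order: "elsgh", "elsghdqs"
Position 1: elsgh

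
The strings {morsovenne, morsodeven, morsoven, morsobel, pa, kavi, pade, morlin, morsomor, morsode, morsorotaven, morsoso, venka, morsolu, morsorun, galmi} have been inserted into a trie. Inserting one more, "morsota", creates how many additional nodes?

2

"morso" is already a path in the trie; the remaining "ta" must be added.
New nodes needed: |"morsota"| − 5 = 7 − 5 = 2.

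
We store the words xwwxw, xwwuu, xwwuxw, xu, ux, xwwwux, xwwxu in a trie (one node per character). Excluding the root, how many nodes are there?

Trie structure (* marks end of a word):
(root)
├─ u
│  └─ x *
└─ x
   ├─ u *
   └─ w
      └─ w
         ├─ u
         │  ├─ u *
         │  └─ x
         │     └─ w *
         ├─ w
         │  └─ u
         │     └─ x *
         └─ x
            ├─ u *
            └─ w *
Counting every labelled node above: 16.

16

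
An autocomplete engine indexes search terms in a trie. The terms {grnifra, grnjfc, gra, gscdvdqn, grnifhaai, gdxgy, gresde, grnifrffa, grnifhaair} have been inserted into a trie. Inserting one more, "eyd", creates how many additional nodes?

"eyd" shares no prefix with any stored word, so all 3 characters open new nodes.
3 − 0 = 3 new nodes.

3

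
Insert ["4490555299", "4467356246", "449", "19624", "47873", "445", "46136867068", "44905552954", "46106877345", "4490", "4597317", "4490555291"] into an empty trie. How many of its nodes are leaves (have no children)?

Leaves are exactly the stored words that no other stored word extends.
Those words: "19624", "445", "4467356246", "4490555291", "44905552954", "4490555299", "4597317", "46106877345", "46136867068", "47873"
Leaf count: 10

10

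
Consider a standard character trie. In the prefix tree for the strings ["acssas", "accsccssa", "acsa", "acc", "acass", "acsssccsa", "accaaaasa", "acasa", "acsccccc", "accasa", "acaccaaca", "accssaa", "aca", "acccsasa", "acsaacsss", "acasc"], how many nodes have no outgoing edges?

A leaf is a node with no children — equivalently, the end of a word that is not a proper prefix of any other stored word.
Those words: "acaccaaca", "acasa", "acasc", "acass", "accaaaasa", "accasa", "acccsasa", "accsccssa", "accssaa", "acsaacsss", "acsccccc", "acssas", "acsssccsa"
Leaf count: 13

13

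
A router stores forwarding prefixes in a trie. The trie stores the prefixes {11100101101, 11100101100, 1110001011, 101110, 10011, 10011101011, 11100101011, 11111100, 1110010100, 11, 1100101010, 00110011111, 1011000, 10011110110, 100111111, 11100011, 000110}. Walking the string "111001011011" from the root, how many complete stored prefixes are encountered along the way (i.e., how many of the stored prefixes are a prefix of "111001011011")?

2

Check each prefix of "111001011011" against the stored set — each match is an end-marker on the path.
Prefixes of the query that are stored words: "11", "11100101101"
Count: 2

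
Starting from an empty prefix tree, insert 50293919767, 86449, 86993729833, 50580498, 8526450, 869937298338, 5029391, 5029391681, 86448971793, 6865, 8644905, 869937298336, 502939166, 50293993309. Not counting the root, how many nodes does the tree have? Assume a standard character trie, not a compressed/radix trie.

61

For each word, the new-node count is its length minus the longest prefix already in the trie:
  "50293919767" → 11 new (5, 0, 2, 9, 3, 9, 1, 9, 7, 6, 7)
  "86449" → 5 new (8, 6, 4, 4, 9)
  "86993729833" → prefix "86" already present; 9 new (9, 9, 3, 7, 2, 9, 8, 3, 3)
  "50580498" → prefix "50" already present; 6 new (5, 8, 0, 4, 9, 8)
  "8526450" → prefix "8" already present; 6 new (5, 2, 6, 4, 5, 0)
  "869937298338" → prefix "86993729833" already present; 1 new (8)
  "5029391" → prefix "5029391" already present; 0 new (none)
  "5029391681" → prefix "5029391" already present; 3 new (6, 8, 1)
  "86448971793" → prefix "8644" already present; 7 new (8, 9, 7, 1, 7, 9, 3)
  "6865" → 4 new (6, 8, 6, 5)
  "8644905" → prefix "86449" already present; 2 new (0, 5)
  "869937298336" → prefix "86993729833" already present; 1 new (6)
  "502939166" → prefix "50293916" already present; 1 new (6)
  "50293993309" → prefix "502939" already present; 5 new (9, 3, 3, 0, 9)
Total nodes = 11 + 5 + 9 + 6 + 6 + 1 + 0 + 3 + 7 + 4 + 2 + 1 + 1 + 5 = 61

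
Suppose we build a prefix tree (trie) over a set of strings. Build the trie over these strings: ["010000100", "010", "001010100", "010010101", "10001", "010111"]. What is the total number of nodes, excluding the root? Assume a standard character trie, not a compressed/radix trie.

Trie structure (* marks end of a word):
(root)
├─ 0
│  ├─ 0
│  │  └─ 1
│  │     └─ 0
│  │        └─ 1
│  │           └─ 0
│  │              └─ 1
│  │                 └─ 0
│  │                    └─ 0 *
│  └─ 1
│     └─ 0 *
│        ├─ 0
│        │  ├─ 0
│        │  │  └─ 0
│        │  │     └─ 1
│        │  │        └─ 0
│        │  │           └─ 0 *
│        │  └─ 1
│        │     └─ 0
│        │        └─ 1
│        │           └─ 0
│        │              └─ 1 *
│        └─ 1
│           └─ 1
│              └─ 1 *
└─ 1
   └─ 0
      └─ 0
         └─ 0
            └─ 1 *
Counting every labelled node above: 30.

30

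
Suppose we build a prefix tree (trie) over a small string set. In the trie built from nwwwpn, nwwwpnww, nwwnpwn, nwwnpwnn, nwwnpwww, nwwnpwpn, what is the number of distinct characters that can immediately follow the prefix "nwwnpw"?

Walk "nwwnpw" from the root, arriving at one node.
Distinct next characters after "nwwnpw": n, p, w.
That node has 3 child edges.

3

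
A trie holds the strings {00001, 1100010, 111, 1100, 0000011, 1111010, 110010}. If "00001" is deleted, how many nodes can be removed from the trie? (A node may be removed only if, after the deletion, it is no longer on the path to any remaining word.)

1

Walk "00001" from the leaf back toward the root, removing each node that no remaining word uses.
The suffix "1" (1 node) is used only by "00001"; the node for "0000" still has the child "0", so pruning stops there.
Nodes removed: 1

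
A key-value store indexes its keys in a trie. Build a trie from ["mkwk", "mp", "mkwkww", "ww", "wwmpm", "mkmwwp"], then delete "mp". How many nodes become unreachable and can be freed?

1

Walk "mp" from the leaf back toward the root, removing each node that no remaining word uses.
The suffix "p" (1 node) is used only by "mp"; the node for "m" still has the child "k", so pruning stops there.
Nodes removed: 1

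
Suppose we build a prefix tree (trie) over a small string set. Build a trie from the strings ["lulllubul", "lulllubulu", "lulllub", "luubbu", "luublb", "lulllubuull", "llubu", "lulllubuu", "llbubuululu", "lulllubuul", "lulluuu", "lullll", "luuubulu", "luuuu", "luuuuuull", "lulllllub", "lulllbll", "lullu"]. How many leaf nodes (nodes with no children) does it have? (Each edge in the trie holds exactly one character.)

Leaves are exactly the stored words that no other stored word extends.
Those words: "llbubuululu", "llubu", "lulllbll", "lulllllub", "lulllubulu", "lulllubuull", "lulluuu", "luubbu", "luublb", "luuubulu", "luuuuuull"
Leaf count: 11

11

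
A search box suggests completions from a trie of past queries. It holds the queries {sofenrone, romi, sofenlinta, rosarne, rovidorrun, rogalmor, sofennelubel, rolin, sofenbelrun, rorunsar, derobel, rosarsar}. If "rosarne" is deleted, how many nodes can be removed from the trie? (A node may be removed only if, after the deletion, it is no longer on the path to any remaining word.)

2

After clearing the end-marker at "rosarne", prune upward until reaching a node still needed by another word.
The suffix "ne" (2 nodes) is used only by "rosarne"; the node for "rosar" still has the child "s", so pruning stops there.
Nodes removed: 2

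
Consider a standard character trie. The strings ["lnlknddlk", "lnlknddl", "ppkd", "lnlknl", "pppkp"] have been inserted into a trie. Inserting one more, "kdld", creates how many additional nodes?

4

Nothing in the trie begins with "k"; the whole of "kdld" is new.
4 − 0 = 4 new nodes.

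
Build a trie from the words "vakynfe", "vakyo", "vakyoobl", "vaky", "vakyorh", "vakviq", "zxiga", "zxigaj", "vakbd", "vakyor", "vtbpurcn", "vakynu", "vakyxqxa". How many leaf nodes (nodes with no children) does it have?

9

A leaf is a node with no children — equivalently, the end of a word that is not a proper prefix of any other stored word.
Those words: "vakbd", "vakviq", "vakynfe", "vakynu", "vakyoobl", "vakyorh", "vakyxqxa", "vtbpurcn", "zxigaj"
Leaf count: 9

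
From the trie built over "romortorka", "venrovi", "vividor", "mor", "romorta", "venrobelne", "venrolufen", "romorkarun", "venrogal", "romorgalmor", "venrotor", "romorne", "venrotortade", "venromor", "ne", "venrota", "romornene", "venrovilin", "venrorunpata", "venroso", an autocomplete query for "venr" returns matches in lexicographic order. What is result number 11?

venrovilin

Words with prefix "venr", in lexicographic order: "venrobelne", "venrogal", "venrolufen", "venromor", "venrorunpata", "venroso", "venrota", "venrotor", "venrotortade", "venrovi", "venrovilin"
The 11th is venrovilin.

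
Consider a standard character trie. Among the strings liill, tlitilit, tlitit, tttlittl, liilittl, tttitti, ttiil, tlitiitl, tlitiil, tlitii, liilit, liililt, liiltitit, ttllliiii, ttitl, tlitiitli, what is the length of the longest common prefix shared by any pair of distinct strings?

8

Look for the deepest trie node that still has at least two words in its subtree.
e.g. "tlitiitl" and "tlitiitli" share the prefix "tlitiitl" of length 8; no pair shares a longer one.
Longest shared-prefix length: 8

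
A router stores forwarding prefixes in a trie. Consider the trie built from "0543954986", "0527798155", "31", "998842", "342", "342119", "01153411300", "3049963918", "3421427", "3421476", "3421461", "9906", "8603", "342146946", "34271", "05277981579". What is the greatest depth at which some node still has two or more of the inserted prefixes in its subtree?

9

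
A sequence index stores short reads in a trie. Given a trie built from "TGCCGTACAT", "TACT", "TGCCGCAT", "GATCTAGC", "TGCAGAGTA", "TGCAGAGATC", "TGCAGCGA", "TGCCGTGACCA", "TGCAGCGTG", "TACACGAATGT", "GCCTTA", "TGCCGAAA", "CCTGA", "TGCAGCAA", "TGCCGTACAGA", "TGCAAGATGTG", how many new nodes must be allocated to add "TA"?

0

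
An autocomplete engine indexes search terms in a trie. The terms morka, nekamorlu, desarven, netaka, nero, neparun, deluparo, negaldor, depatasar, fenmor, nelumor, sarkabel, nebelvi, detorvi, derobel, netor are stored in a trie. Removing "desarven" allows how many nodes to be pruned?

6

A node on "desarven"'s path can go only if nothing else ends at it or branches off below it.
The suffix "sarven" (6 nodes) is used only by "desarven"; the node for "de" still has the child "l", so pruning stops there.
Nodes removed: 6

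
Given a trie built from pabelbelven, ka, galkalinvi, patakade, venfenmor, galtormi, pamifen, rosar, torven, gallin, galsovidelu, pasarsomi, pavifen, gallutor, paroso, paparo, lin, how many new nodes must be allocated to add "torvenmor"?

3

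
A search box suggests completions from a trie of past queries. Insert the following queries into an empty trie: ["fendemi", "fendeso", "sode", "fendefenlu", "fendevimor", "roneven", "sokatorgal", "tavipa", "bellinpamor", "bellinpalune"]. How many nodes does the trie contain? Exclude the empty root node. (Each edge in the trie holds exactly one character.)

Count nodes per top-level branch (shared prefixes stored once):
  'b'-branch (bellinpalune, bellinpamor): 15 nodes
  'f'-branch (fendefenlu, fendemi, fendeso, fendevimor): 19 nodes
  'r'-branch (roneven): 7 nodes
  's'-branch (sode, sokatorgal): 12 nodes
  't'-branch (tavipa): 6 nodes
Sum: 59

59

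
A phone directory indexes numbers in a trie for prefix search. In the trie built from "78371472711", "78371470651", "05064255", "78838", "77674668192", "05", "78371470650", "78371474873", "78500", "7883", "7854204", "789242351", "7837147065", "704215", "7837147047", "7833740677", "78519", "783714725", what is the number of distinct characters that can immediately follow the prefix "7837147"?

Follow the path "7837147" to its node, then look at its outgoing edges.
Distinct next characters after "7837147": 0, 2, 4.
That node has 3 child edges.

3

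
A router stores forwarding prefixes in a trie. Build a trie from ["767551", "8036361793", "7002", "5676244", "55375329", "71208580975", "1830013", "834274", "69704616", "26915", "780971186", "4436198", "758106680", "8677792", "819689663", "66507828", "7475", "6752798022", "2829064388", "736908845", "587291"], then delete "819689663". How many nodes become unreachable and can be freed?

8

Walk "819689663" from the leaf back toward the root, removing each node that no remaining word uses.
The suffix "19689663" (8 nodes) is used only by "819689663"; the node for "8" still has the child "0", so pruning stops there.
Nodes removed: 8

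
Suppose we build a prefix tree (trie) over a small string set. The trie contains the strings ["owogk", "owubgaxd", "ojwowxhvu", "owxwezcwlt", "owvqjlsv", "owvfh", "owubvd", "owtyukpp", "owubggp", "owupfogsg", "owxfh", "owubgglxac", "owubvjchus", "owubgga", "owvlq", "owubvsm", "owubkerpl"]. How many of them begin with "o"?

Walk to "o"; the words in its subtree are exactly those with that prefix.
Words under "o": ojwowxhvu, owogk, owtyukpp, owubgaxd, owubgga, owubgglxac, owubggp, owubkerpl, owubvd, owubvjchus, owubvsm, owupfogsg, owvfh, owvlq, owvqjlsv, owxfh, owxwezcwlt
Count: 17

17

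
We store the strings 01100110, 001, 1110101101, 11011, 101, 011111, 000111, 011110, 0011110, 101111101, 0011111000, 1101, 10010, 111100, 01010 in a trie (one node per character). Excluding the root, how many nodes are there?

Count nodes per top-level branch (shared prefixes stored once):
  '0'-branch (000111, 001, 0011110, 0011111000, 01010, 01100110, 011110, 011111): 29 nodes
  '1'-branch (10010, 101, 101111101, 1101, 11011, 1110101101, 111100): 27 nodes
Sum: 56

56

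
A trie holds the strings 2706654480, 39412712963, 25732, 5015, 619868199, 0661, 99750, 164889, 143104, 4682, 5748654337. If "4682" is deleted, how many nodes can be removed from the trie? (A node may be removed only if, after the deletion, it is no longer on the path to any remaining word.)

After clearing the end-marker at "4682", prune upward until reaching a node still needed by another word.
No other word shares any prefix with "4682", so all 4 of its nodes go.
Nodes removed: 4

4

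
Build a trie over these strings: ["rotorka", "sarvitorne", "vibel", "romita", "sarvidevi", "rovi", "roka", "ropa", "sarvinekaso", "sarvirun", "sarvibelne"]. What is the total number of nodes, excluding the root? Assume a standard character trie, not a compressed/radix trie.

50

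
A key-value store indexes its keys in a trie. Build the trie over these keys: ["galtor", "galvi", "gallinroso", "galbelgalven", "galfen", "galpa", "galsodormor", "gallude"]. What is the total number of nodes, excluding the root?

For each word, the new-node count is its length minus the longest prefix already in the trie:
  "galtor" → 6 new (g, a, l, t, o, r)
  "galvi" → prefix "gal" already present; 2 new (v, i)
  "gallinroso" → prefix "gal" already present; 7 new (l, i, n, r, o, s, o)
  "galbelgalven" → prefix "gal" already present; 9 new (b, e, l, g, a, l, v, e, n)
  "galfen" → prefix "gal" already present; 3 new (f, e, n)
  "galpa" → prefix "gal" already present; 2 new (p, a)
  "galsodormor" → prefix "gal" already present; 8 new (s, o, d, o, r, m, o, r)
  "gallude" → prefix "gall" already present; 3 new (u, d, e)
Total nodes = 6 + 2 + 7 + 9 + 3 + 2 + 8 + 3 = 40

40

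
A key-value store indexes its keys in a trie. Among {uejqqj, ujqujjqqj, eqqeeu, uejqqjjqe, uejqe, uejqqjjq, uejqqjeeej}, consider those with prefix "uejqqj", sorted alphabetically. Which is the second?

uejqqjeeej

Filter for "uejqqj…" and sort: "uejqqj", "uejqqjeeej", "uejqqjjq", "uejqqjjqe"
The 2nd is uejqqjeeej.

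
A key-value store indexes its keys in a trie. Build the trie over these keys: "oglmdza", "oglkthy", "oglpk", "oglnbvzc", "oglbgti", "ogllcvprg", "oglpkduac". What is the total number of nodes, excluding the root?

Trie structure (* marks end of a word):
(root)
└─ o
   └─ g
      └─ l
         ├─ b
         │  └─ g
         │     └─ t
         │        └─ i *
         ├─ k
         │  └─ t
         │     └─ h
         │        └─ y *
         ├─ l
         │  └─ c
         │     └─ v
         │        └─ p
         │           └─ r
         │              └─ g *
         ├─ m
         │  └─ d
         │     └─ z
         │        └─ a *
         ├─ n
         │  └─ b
         │     └─ v
         │        └─ z
         │           └─ c *
         └─ p
            └─ k *
               └─ d
                  └─ u
                     └─ a
                        └─ c *
Counting every labelled node above: 32.

32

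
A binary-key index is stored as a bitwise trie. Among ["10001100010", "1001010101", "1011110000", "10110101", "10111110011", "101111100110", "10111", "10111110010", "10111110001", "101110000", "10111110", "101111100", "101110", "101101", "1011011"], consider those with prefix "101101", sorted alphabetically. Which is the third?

Words with prefix "101101", in lexicographic order: "101101", "10110101", "1011011"
The 3rd is 1011011.

1011011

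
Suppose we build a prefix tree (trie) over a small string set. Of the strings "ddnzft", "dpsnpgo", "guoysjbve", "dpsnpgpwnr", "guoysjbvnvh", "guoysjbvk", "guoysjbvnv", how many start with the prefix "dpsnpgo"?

1

Walk to "dpsnpgo"; the words in its subtree are exactly those with that prefix.
Words under "dpsnpgo": dpsnpgo
Count: 1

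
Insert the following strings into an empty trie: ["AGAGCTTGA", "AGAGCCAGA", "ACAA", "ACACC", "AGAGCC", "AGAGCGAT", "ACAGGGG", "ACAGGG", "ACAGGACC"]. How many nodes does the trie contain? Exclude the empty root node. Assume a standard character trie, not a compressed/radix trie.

Trie structure (* marks end of a word):
(root)
└─ A
   ├─ C
   │  └─ A
   │     ├─ A *
   │     ├─ C
   │     │  └─ C *
   │     └─ G
   │        └─ G
   │           ├─ A
   │           │  └─ C
   │           │     └─ C *
   │           └─ G *
   │              └─ G *
   └─ G
      └─ A
         └─ G
            └─ C
               ├─ C *
               │  └─ A
               │     └─ G
               │        └─ A *
               ├─ G
               │  └─ A
               │     └─ T *
               └─ T
                  └─ T
                     └─ G
                        └─ A *
Counting every labelled node above: 28.

28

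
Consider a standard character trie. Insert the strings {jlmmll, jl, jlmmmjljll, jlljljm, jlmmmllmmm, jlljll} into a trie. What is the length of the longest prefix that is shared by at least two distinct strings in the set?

The deepest shared node is where two words last agree before diverging.
"jlljljm" and "jlljll" agree on "jlljl" (5 characters) before diverging; nothing deeper is shared.
Longest shared-prefix length: 5

5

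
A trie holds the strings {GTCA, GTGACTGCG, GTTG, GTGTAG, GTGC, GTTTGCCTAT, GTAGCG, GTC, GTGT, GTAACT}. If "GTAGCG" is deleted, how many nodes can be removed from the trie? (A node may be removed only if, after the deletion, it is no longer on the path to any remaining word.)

After clearing the end-marker at "GTAGCG", prune upward until reaching a node still needed by another word.
The suffix "GCG" (3 nodes) is used only by "GTAGCG"; the node for "GTA" still has the child "A", so pruning stops there.
Nodes removed: 3

3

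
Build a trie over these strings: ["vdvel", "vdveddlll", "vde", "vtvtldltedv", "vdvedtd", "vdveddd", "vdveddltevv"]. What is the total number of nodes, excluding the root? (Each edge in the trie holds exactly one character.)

28

Count nodes per top-level branch (shared prefixes stored once):
  'v'-branch (vde, vdveddd, vdveddlll, vdveddltevv, vdvedtd, vdvel, vtvtldltedv): 28 nodes
Sum: 28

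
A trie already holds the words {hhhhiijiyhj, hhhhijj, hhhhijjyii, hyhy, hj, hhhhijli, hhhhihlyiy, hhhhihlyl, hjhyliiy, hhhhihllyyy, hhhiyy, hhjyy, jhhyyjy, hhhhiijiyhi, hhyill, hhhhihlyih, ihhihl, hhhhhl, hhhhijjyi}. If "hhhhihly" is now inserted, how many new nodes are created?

"hhhhihly" is already a full path in the trie; only an end-marker is added.
No new nodes are needed: 0.

0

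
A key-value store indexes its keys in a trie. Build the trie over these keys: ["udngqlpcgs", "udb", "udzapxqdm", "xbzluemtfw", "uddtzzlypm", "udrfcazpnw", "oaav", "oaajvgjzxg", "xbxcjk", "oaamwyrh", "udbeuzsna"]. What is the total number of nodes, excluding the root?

70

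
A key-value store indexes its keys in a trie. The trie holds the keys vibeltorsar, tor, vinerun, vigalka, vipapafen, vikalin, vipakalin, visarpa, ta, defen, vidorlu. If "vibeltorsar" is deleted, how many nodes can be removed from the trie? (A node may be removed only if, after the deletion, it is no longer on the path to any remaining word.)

After clearing the end-marker at "vibeltorsar", prune upward until reaching a node still needed by another word.
The suffix "beltorsar" (9 nodes) is used only by "vibeltorsar"; the node for "vi" still has the child "n", so pruning stops there.
Nodes removed: 9

9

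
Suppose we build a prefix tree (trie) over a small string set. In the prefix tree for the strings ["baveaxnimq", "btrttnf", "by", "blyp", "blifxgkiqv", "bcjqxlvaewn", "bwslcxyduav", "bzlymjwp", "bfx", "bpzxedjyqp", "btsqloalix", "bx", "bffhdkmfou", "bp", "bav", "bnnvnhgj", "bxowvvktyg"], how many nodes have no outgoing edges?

Leaves are exactly the stored words that no other stored word extends.
Those words: "baveaxnimq", "bcjqxlvaewn", "bffhdkmfou", "bfx", "blifxgkiqv", "blyp", "bnnvnhgj", "bpzxedjyqp", "btrttnf", "btsqloalix", "bwslcxyduav", "bxowvvktyg", "by", "bzlymjwp"
Leaf count: 14

14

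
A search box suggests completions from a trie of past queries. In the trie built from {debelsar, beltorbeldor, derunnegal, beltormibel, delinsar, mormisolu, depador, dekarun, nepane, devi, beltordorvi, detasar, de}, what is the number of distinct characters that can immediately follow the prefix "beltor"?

Walk "beltor" from the root, arriving at one node.
Characters that immediately follow "beltor" among the stored strings: {b, d, m}.
That node has 3 child edges.

3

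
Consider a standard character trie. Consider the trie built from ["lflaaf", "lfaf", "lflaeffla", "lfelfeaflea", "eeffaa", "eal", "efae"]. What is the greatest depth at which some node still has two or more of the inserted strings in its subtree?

4

Look for the deepest trie node that still has at least two words in its subtree.
e.g. "lflaaf" and "lflaeffla" share the prefix "lfla" of length 4; no pair shares a longer one.
Longest shared-prefix length: 4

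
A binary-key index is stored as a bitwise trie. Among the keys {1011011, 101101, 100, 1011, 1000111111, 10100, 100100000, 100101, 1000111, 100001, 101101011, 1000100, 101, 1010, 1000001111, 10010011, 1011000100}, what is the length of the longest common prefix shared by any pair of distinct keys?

7

Look for the deepest trie node that still has at least two words in its subtree.
e.g. "1000111" and "1000111111" share the prefix "1000111" of length 7; no pair shares a longer one.
Longest shared-prefix length: 7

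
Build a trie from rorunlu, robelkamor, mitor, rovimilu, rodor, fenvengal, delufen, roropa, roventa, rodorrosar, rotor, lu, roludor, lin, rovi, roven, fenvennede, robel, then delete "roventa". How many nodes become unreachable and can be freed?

2

Walk "roventa" from the leaf back toward the root, removing each node that no remaining word uses.
The suffix "ta" (2 nodes) is used only by "roventa"; "roven" is itself a stored word, so pruning stops there.
Nodes removed: 2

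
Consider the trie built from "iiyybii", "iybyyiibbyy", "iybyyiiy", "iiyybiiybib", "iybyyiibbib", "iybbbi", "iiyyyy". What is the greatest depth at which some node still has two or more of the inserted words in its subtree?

9

The deepest shared node is where two words last agree before diverging.
e.g. "iybyyiibbib" and "iybyyiibbyy" share the prefix "iybyyiibb" of length 9; no pair shares a longer one.
Longest shared-prefix length: 9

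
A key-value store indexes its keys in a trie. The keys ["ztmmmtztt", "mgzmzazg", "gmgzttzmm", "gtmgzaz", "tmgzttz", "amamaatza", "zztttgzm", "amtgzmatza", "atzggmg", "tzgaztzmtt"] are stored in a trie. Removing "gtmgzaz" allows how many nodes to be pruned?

After clearing the end-marker at "gtmgzaz", prune upward until reaching a node still needed by another word.
The suffix "tmgzaz" (6 nodes) is used only by "gtmgzaz"; the node for "g" still has the child "m", so pruning stops there.
Nodes removed: 6

6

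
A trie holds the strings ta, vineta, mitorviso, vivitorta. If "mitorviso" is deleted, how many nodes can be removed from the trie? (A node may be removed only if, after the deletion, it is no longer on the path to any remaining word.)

9

A node on "mitorviso"'s path can go only if nothing else ends at it or branches off below it.
No other word shares any prefix with "mitorviso", so all 9 of its nodes go.
Nodes removed: 9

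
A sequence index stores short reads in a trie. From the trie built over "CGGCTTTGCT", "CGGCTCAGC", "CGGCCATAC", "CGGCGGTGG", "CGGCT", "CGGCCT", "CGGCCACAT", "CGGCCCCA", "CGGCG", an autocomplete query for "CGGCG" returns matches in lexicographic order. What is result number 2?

Filter for "CGGCG…" and sort: "CGGCG", "CGGCGGTGG"
Position 2: CGGCGGTGG

CGGCGGTGG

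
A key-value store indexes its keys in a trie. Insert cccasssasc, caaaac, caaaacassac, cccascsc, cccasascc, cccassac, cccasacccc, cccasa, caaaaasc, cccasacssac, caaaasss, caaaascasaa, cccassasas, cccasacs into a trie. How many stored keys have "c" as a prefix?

Filter for entries beginning with "c":
Matches: "caaaaasc", "caaaac", "caaaacassac", "caaaascasaa", "caaaasss", "cccasa", "cccasacccc", "cccasacs", "cccasacssac", "cccasascc", "cccascsc", "cccassac", "cccassasas", "cccasssasc"
Count: 14

14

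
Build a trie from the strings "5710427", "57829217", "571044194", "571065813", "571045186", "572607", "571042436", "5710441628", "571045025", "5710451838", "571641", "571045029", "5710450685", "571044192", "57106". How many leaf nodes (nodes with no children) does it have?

Leaves are exactly the stored words that no other stored word extends.
Those words: "571042436", "5710427", "5710441628", "571044192", "571044194", "571045025", "571045029", "5710450685", "5710451838", "571045186", "571065813", "571641", "572607", "57829217"
Leaf count: 14

14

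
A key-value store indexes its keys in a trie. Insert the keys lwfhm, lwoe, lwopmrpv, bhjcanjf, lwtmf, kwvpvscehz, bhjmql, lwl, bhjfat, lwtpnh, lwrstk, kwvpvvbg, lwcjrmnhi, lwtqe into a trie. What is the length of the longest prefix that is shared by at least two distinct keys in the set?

5

Look for the deepest trie node that still has at least two words in its subtree.
e.g. "kwvpvscehz" and "kwvpvvbg" share the prefix "kwvpv" of length 5; no pair shares a longer one.
Longest shared-prefix length: 5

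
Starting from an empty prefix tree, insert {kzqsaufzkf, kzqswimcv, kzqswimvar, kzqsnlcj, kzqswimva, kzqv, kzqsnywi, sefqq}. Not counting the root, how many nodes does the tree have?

31

Trie structure (* marks end of a word):
(root)
├─ k
│  └─ z
│     └─ q
│        ├─ s
│        │  ├─ a
│        │  │  └─ u
│        │  │     └─ f
│        │  │        └─ z
│        │  │           └─ k
│        │  │              └─ f *
│        │  ├─ n
│        │  │  ├─ l
│        │  │  │  └─ c
│        │  │  │     └─ j *
│        │  │  └─ y
│        │  │     └─ w
│        │  │        └─ i *
│        │  └─ w
│        │     └─ i
│        │        └─ m
│        │           ├─ c
│        │           │  └─ v *
│        │           └─ v
│        │              └─ a *
│        │                 └─ r *
│        └─ v *
└─ s
   └─ e
      └─ f
         └─ q
            └─ q *
Counting every labelled node above: 31.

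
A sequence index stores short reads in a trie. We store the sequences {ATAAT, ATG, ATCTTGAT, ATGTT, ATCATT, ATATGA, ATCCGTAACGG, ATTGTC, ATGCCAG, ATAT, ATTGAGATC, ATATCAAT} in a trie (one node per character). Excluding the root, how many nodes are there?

45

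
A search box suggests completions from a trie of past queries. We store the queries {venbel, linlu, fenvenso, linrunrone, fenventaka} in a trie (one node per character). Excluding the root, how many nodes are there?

Trie structure (* marks end of a word):
(root)
├─ f
│  └─ e
│     └─ n
│        └─ v
│           └─ e
│              └─ n
│                 ├─ s
│                 │  └─ o *
│                 └─ t
│                    └─ a
│                       └─ k
│                          └─ a *
├─ l
│  └─ i
│     └─ n
│        ├─ l
│        │  └─ u *
│        └─ r
│           └─ u
│              └─ n
│                 └─ r
│                    └─ o
│                       └─ n
│                          └─ e *
└─ v
   └─ e
      └─ n
         └─ b
            └─ e
               └─ l *
Counting every labelled node above: 30.

30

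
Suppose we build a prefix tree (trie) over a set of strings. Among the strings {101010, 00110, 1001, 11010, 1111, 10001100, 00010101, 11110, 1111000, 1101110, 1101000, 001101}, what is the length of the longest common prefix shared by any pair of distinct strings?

Equivalently: take the maximum, over all pairs, of their longest common prefix length.
"00110" and "001101" agree on "00110" (5 characters) before diverging; nothing deeper is shared.
Longest shared-prefix length: 5

5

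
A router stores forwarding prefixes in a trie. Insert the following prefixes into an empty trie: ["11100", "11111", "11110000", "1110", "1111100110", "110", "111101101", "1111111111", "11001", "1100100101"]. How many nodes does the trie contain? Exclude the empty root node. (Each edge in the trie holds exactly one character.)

33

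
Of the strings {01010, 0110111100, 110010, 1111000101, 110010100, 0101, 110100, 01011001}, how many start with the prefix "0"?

4

Walk to "0"; the words in its subtree are exactly those with that prefix.
Matches: "0101", "01010", "01011001", "0110111100"
Count: 4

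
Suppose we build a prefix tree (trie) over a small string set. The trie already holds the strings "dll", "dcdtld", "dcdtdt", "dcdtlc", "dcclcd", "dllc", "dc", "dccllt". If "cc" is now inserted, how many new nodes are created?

Nothing in the trie begins with "c"; the whole of "cc" is new.
2 − 0 = 2 new nodes.

2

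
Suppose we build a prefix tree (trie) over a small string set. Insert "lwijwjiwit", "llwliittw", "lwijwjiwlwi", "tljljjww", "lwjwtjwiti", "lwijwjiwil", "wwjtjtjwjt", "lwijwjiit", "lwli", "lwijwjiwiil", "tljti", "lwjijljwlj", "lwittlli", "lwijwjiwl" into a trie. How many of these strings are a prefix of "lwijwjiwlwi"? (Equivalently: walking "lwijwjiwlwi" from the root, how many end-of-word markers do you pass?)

2

Check each prefix of "lwijwjiwlwi" against the stored set — each match is an end-marker on the path.
Prefixes of the query that are stored words: "lwijwjiwl", "lwijwjiwlwi"
Count: 2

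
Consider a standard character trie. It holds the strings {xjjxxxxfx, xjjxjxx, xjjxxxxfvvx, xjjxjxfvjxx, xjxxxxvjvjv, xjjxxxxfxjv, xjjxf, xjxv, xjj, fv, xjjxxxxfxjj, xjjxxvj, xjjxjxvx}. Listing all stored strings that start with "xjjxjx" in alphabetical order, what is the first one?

xjjxjxfvjxx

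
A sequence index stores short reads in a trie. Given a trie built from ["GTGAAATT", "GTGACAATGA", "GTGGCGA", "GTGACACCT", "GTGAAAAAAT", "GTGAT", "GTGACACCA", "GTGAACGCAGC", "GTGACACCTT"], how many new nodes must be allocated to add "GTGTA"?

2

Walking "GTGTA" from the root, the first 3 characters ("GTG") follow existing edges; "T" is the first miss.
Each of the 2 remaining characters creates one node.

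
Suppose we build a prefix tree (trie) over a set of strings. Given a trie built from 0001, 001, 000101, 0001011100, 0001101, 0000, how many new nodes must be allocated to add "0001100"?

Walking "0001100" from the root, the first 6 characters ("000110") follow existing edges; "0" is the first miss.
So 7 − 6 = 1 new nodes.

1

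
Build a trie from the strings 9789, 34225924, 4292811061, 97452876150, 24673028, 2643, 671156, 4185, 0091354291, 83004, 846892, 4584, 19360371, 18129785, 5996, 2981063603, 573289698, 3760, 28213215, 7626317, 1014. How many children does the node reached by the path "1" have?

3

The children of the "1" node are the distinct next characters among strings starting with "1".
Distinct next characters after "1": 0, 8, 9.
That node has 3 child edges.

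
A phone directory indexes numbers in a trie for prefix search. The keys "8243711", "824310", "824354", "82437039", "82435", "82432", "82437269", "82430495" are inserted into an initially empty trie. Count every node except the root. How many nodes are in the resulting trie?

Trace insertions, counting only characters that open a new branch:
  "8243711" → 7 new (8, 2, 4, 3, 7, 1, 1)
  "824310" → prefix "8243" already present; 2 new (1, 0)
  "824354" → prefix "8243" already present; 2 new (5, 4)
  "82437039" → prefix "82437" already present; 3 new (0, 3, 9)
  "82435" → prefix "82435" already present; 0 new (none)
  "82432" → prefix "8243" already present; 1 new (2)
  "82437269" → prefix "82437" already present; 3 new (2, 6, 9)
  "82430495" → prefix "8243" already present; 4 new (0, 4, 9, 5)
Total nodes = 7 + 2 + 2 + 3 + 0 + 1 + 3 + 4 = 22

22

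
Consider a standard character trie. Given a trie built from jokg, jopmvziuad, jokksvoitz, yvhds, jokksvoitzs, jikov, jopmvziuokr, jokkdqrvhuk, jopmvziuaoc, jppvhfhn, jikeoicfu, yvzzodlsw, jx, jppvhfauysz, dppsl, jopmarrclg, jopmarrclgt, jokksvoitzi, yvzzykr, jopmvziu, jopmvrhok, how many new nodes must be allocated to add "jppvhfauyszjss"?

3

The longest prefix of "jppvhfauyszjss" already in the trie is "jppvhfauysz" (length 11).
New nodes needed: |"jppvhfauyszjss"| − 11 = 14 − 11 = 3.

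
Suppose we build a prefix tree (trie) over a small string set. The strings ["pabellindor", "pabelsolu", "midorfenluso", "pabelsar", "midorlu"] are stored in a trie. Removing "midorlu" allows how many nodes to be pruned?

After clearing the end-marker at "midorlu", prune upward until reaching a node still needed by another word.
The suffix "lu" (2 nodes) is used only by "midorlu"; the node for "midor" still has the child "f", so pruning stops there.
Nodes removed: 2

2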